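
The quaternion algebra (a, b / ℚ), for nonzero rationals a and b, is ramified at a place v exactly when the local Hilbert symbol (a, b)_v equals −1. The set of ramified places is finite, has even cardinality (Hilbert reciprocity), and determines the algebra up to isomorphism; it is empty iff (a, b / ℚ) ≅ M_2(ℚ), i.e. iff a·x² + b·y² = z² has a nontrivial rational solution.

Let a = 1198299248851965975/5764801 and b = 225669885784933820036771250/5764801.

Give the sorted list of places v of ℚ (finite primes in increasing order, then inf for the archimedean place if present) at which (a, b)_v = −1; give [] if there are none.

[3, 17]

(a, b) ≡ (39, 193154) mod (ℚ^×)²; places V = {2, 3, 5, 7, 11, 13, 17, 19, 23, ∞}.
(a,b)_23: α=2, u≡12; β=3, v≡2 (mod 23); (12|23)=+1, (2|23)=+1; sign (−1)^0·+1^3·+1^2 = +1.
(a,b)_5: α=2, u≡4; β=4, v≡4 (mod 5); (4|5)=+1, (4|5)=+1; sign (−1)^0·+1^4·+1^2 = +1.
(a,b)_3: α=3, u≡1; β=4, v≡2 (mod 3); (1|3)=+1, (2|3)=-1; sign (−1)^0·+1^4·-1^3 = -1.
(a,b)_2: α=0, β=1; u≡7, v≡1 (mod 8); ε(u)ε(v)=1·0, αω(v)=0·0, βω(u)=1·0; sum ≡ 0  ⇒  +1.
(a,b)_17: α=2, u≡11; β=3, v≡5 (mod 17); (11|17)=-1, (5|17)=-1; sign (−1)^0·-1^3·-1^2 = -1.
(a,b)_19: α=2, u≡4; β=3, v≡5 (mod 19); (4|19)=+1, (5|19)=+1; sign (−1)^0·+1^3·+1^2 = +1.
(a,b)_13: α=3, u≡3; β=5, v≡9 (mod 13); (3|13)=+1, (9|13)=+1; sign (−1)^0·+1^5·+1^3 = +1.
(a,b)_11: α=4, u≡8; β=4, v≡5 (mod 11); (8|11)=-1, (5|11)=+1; sign (−1)^0·-1^4·+1^4 = +1.
(a,b)_7: α=-8, u≡1; β=-8, v≡6 (mod 7); (1|7)=+1, (6|7)=-1; sign (−1)^0·+1^-8·-1^-8 = +1.
(a,b)_∞: sgn(39)=+, sgn(193154)=+, so +1.
Ram(39, 193154) = {3, 17}; no ℚ_3-point on the conic.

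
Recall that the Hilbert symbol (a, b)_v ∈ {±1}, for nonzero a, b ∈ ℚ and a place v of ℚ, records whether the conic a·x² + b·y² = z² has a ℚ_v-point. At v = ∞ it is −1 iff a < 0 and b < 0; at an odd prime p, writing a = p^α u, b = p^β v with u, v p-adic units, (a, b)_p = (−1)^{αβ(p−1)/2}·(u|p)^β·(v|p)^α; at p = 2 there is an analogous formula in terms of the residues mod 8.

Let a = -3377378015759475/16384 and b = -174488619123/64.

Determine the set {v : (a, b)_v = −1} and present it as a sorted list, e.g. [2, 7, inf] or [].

(a, b) ≡ (-1103011, -5083) mod (ℚ^×)²; places V = {2, 3, 5, 7, 13, 17, 23, 31, ∞}.
(a,b)_31: α=3, u≡10; β=2, v≡20 (mod 31); (10|31)=+1, (20|31)=+1; sign (−1)^0·+1^2·+1^3 = +1.
(a,b)_3: α=2, u≡2; β=6, v≡2 (mod 3); (2|3)=-1, (2|3)=-1; sign (−1)^0·-1^6·-1^2 = +1.
(a,b)_∞: sgn(-1103011)=−, sgn(-5083)=−, so -1.
(a,b)_2: α=-14, β=-6; u≡5, v≡5 (mod 8); ε(u)ε(v)=0·0, αω(v)=-14·1, βω(u)=-6·1; sum ≡ 0  ⇒  +1.
(a,b)_5: α=2, u≡4; β=0, v≡3 (mod 5); (4|5)=+1, (3|5)=-1; sign (−1)^0·+1^0·-1^2 = +1.
(a,b)_13: α=1, u≡10; β=1, v≡3 (mod 13); (10|13)=+1, (3|13)=+1; sign (−1)^0·+1^1·+1^1 = +1.
(a,b)_17: α=3, u≡6; β=1, v≡5 (mod 17); (6|17)=-1, (5|17)=-1; sign (−1)^0·-1^1·-1^3 = +1.
(a,b)_23: α=1, u≡15; β=1, v≡18 (mod 23); (15|23)=-1, (18|23)=+1; sign (−1)^1·-1^1·+1^1 = +1.
(a,b)_7: α=3, u≡4; β=2, v≡5 (mod 7); (4|7)=+1, (5|7)=-1; sign (−1)^0·+1^2·-1^3 = -1.
(-1103011, -5083 / ℚ) ramifies at {7, ∞}: a division algebra.

[7, inf]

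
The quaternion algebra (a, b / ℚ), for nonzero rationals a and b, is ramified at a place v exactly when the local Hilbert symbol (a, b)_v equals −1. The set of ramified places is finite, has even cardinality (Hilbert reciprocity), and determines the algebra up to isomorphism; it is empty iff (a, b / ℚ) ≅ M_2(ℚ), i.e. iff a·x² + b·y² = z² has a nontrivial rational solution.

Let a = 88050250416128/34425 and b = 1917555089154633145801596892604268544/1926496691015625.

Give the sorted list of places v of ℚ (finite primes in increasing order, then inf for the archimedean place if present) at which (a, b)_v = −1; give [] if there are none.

(a, b) ≡ (3094, 19) mod (ℚ^×)²; places V = {2, 3, 5, 7, 11, 13, 17, 19, 41, ∞}.
(a,b)_∞: sgn(3094)=+, sgn(19)=+, so +1.
(a,b)_19: α=2, u≡16; β=5, v≡9 (mod 19); (16|19)=+1, (9|19)=+1; sign (−1)^0·+1^5·+1^2 = +1.
(a,b)_3: α=-4, u≡1; β=-10, v≡1 (mod 3); (1|3)=+1, (1|3)=+1; sign (−1)^0·+1^-10·+1^-4 = +1.
(a,b)_17: α=-1, u≡3; β=-4, v≡9 (mod 17); (3|17)=-1, (9|17)=+1; sign (−1)^0·-1^-4·+1^-1 = +1.
(a,b)_5: α=-2, u≡4; β=-8, v≡1 (mod 5); (4|5)=+1, (1|5)=+1; sign (−1)^0·+1^-8·+1^-2 = +1.
(a,b)_11: α=2, u≡5; β=6, v≡8 (mod 11); (5|11)=+1, (8|11)=-1; sign (−1)^0·+1^6·-1^2 = +1.
(a,b)_13: α=3, u≡3; β=6, v≡7 (mod 13); (3|13)=+1, (7|13)=-1; sign (−1)^0·+1^6·-1^3 = -1.
(a,b)_41: α=0, u≡35; β=2, v≡22 (mod 41); (35|41)=-1, (22|41)=-1; sign (−1)^0·-1^2·-1^0 = +1.
(a,b)_7: α=1, u≡4; β=2, v≡6 (mod 7); (4|7)=+1, (6|7)=-1; sign (−1)^0·+1^2·-1^1 = -1.
(a,b)_2: α=17, β=40; u≡3, v≡3 (mod 8); ε(u)ε(v)=1·1, αω(v)=17·1, βω(u)=40·1; sum ≡ 0  ⇒  +1.
|Ram(3094, 19)| = 2, even; anisotropic at {7, 13}.

[7, 13]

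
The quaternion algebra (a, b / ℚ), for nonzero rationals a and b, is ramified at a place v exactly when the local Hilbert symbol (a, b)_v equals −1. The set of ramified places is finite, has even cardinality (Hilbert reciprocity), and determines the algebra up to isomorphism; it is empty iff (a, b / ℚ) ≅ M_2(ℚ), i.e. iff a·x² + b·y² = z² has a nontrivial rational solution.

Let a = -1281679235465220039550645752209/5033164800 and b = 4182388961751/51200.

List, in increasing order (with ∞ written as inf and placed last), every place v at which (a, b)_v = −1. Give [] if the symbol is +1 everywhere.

[2, 7, 11, 17]

(a, b) ≡ (-3003, 238) mod (ℚ^×)²; places V = {2, 3, 5, 7, 11, 13, 17, 19, 23, ∞}.
(a,b)_19: α=4, u≡12; β=2, v≡2 (mod 19); (12|19)=-1, (2|19)=-1; sign (−1)^0·-1^2·-1^4 = +1.
(a,b)_2: α=-26, β=-11; u≡5, v≡7 (mod 8); ε(u)ε(v)=0·1, αω(v)=-26·0, βω(u)=-11·1; sum ≡ 1  ⇒  -1.
(a,b)_7: α=5, u≡3; β=1, v≡5 (mod 7); (3|7)=-1, (5|7)=-1; sign (−1)^1·-1^1·-1^5 = -1.
(a,b)_5: α=-2, u≡3; β=-2, v≡2 (mod 5); (3|5)=-1, (2|5)=-1; sign (−1)^0·-1^-2·-1^-2 = +1.
(a,b)_13: α=5, u≡12; β=2, v≡1 (mod 13); (12|13)=+1, (1|13)=+1; sign (−1)^0·+1^2·+1^5 = +1.
(a,b)_11: α=7, u≡8; β=2, v≡2 (mod 11); (8|11)=-1, (2|11)=-1; sign (−1)^0·-1^2·-1^7 = -1.
(a,b)_∞: sgn(-3003)=−, sgn(238)=+, so +1.
(a,b)_3: α=-1, u≡1; β=2, v≡1 (mod 3); (1|3)=+1, (1|3)=+1; sign (−1)^0·+1^2·+1^-1 = +1.
(a,b)_17: α=2, u≡3; β=1, v≡14 (mod 17); (3|17)=-1, (14|17)=-1; sign (−1)^0·-1^1·-1^2 = -1.
(a,b)_23: α=4, u≡5; β=2, v≡1 (mod 23); (5|23)=-1, (1|23)=+1; sign (−1)^0·-1^2·+1^4 = +1.
(-3003, 238 / ℚ) ramifies at {2, 7, 11, 17}: a division algebra.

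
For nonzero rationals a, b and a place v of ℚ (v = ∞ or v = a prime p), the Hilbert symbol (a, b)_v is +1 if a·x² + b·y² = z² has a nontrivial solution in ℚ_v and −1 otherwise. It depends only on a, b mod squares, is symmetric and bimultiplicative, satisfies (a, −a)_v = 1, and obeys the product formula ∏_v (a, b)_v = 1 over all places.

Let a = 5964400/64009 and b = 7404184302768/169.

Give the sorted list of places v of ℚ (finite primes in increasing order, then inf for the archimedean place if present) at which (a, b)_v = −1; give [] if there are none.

[2, 13, 19, 31]

(a, b) ≡ (14911, 323) mod (ℚ^×)²; places V = {2, 3, 5, 11, 13, 17, 19, 23, 31, 37, ∞}.
(a,b)_∞: sgn(14911)=+, sgn(323)=+, so +1.
(a,b)_13: α=1, u≡3; β=-2, v≡6 (mod 13); (3|13)=+1, (6|13)=-1; sign (−1)^0·+1^-2·-1^1 = -1.
(a,b)_11: α=-2, u≡2; β=2, v≡9 (mod 11); (2|11)=-1, (9|11)=+1; sign (−1)^0·-1^2·+1^-2 = +1.
(a,b)_31: α=1, u≡8; β=2, v≡27 (mod 31); (8|31)=+1, (27|31)=-1; sign (−1)^0·+1^2·-1^1 = -1.
(a,b)_3: α=0, u≡1; β=2, v≡2 (mod 3); (1|3)=+1, (2|3)=-1; sign (−1)^0·+1^2·-1^0 = +1.
(a,b)_37: α=1, u≡9; β=2, v≡25 (mod 37); (9|37)=+1, (25|37)=+1; sign (−1)^0·+1^2·+1^1 = +1.
(a,b)_5: α=2, u≡4; β=0, v≡2 (mod 5); (4|5)=+1, (2|5)=-1; sign (−1)^0·+1^0·-1^2 = +1.
(a,b)_2: α=4, β=4; u≡7, v≡3 (mod 8); ε(u)ε(v)=1·1, αω(v)=4·1, βω(u)=4·0; sum ≡ 1  ⇒  -1.
(a,b)_23: α=-2, u≡22; β=0, v≡6 (mod 23); (22|23)=-1, (6|23)=+1; sign (−1)^0·-1^0·+1^-2 = +1.
(a,b)_17: α=0, u≡13; β=1, v≡9 (mod 17); (13|17)=+1, (9|17)=+1; sign (−1)^0·+1^1·+1^0 = +1.
(a,b)_19: α=0, u≡2; β=1, v≡11 (mod 19); (2|19)=-1, (11|19)=+1; sign (−1)^0·-1^1·+1^0 = -1.
Ram(14911, 323) = {2, 13, 19, 31}; no ℚ_2-point on the conic.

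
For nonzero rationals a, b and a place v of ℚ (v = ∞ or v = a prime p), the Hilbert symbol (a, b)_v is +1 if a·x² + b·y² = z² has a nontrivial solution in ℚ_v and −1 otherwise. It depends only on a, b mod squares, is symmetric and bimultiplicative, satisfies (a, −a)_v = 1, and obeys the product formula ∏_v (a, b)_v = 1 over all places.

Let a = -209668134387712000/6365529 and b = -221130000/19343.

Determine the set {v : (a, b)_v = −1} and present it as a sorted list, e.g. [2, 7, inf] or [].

[3, 13, 23, inf]

(a, b) ≡ (-70, -6279) mod (ℚ^×)²; places V = {2, 3, 5, 7, 11, 13, 23, 29, ∞}.
(a,b)_3: α=-2, u≡2; β=5, v≡1 (mod 3); (2|3)=-1, (1|3)=+1; sign (−1)^0·-1^5·+1^-2 = -1.
(a,b)_11: α=2, u≡2; β=0, v≡6 (mod 11); (2|11)=-1, (6|11)=-1; sign (−1)^0·-1^0·-1^2 = +1.
(a,b)_∞: sgn(-70)=−, sgn(-6279)=−, so -1.
(a,b)_5: α=3, u≡1; β=4, v≡4 (mod 5); (1|5)=+1, (4|5)=+1; sign (−1)^0·+1^4·+1^3 = +1.
(a,b)_29: α=-4, u≡19; β=-2, v≡2 (mod 29); (19|29)=-1, (2|29)=-1; sign (−1)^0·-1^-2·-1^-4 = +1.
(a,b)_2: α=17, β=4; u≡5, v≡1 (mod 8); ε(u)ε(v)=0·0, αω(v)=17·0, βω(u)=4·1; sum ≡ 0  ⇒  +1.
(a,b)_7: α=1, u≡2; β=1, v≡3 (mod 7); (2|7)=+1, (3|7)=-1; sign (−1)^1·+1^1·-1^1 = +1.
(a,b)_13: α=4, u≡7; β=1, v≡7 (mod 13); (7|13)=-1, (7|13)=-1; sign (−1)^0·-1^1·-1^4 = -1.
(a,b)_23: α=2, u≡19; β=-1, v≡18 (mod 23); (19|23)=-1, (18|23)=+1; sign (−1)^0·-1^-1·+1^2 = -1.
|Ram(-70, -6279)| = 4, even; anisotropic at {3, 13, 23, ∞}.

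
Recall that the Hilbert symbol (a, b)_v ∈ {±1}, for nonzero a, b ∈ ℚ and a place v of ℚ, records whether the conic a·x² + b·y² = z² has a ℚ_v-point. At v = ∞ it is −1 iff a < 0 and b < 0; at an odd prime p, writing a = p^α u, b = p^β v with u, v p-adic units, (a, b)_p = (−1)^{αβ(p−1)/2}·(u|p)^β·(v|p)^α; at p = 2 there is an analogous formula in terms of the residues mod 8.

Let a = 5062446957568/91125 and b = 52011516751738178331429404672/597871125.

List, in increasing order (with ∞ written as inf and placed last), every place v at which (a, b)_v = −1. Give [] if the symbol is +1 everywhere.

[2, 11]

Mod squares: a ≡ 85085, b ≡ 910. Check v ∈ {∞, 2, 3, 5, 7, 11, 13, 17}.
v=∞: 85085 > 0 and 910 > 0  ⇒  (a,b)_∞ = +1.
v=11: a=11^3·(≡10), b=11^8·(≡8) mod 11; (10|11)=-1, (8|11)=-1; (−1)^{3·8·5}·(-1)^8·(-1)^3 = -1.
v=17: a=17^1·(≡11), b=17^4·(≡4) mod 17; (11|17)=-1, (4|17)=+1; (−1)^{1·4·8}·(-1)^4·(+1)^1 = +1.
v=3: a=3^-6·(≡2), b=3^-14·(≡1) mod 3; (2|3)=-1, (1|3)=+1; (−1)^{-6·-14·1}·(-1)^-14·(+1)^-6 = +1.
v=13: a=13^1·(≡2), b=13^3·(≡7) mod 13; (2|13)=-1, (7|13)=-1; (−1)^{1·3·6}·(-1)^3·(-1)^1 = +1.
v=2: v_2(a)=10, v_2(b)=15; units ≡ 5, 7 (mod 8); ε·ε+αω+βω = 0·1+10·0+15·1 ≡ 1  ⇒  (a,b)_2 = -1.
v=7: a=7^5·(≡6), b=7^9·(≡4) mod 7; (6|7)=-1, (4|7)=+1; (−1)^{5·9·3}·(-1)^9·(+1)^5 = +1.
v=5: a=5^-3·(≡2), b=5^-3·(≡3) mod 5; (2|5)=-1, (3|5)=-1; (−1)^{-3·-3·2}·(-1)^-3·(-1)^-3 = +1.
(85085, 910 / ℚ) ramifies at {2, 11}: a division algebra.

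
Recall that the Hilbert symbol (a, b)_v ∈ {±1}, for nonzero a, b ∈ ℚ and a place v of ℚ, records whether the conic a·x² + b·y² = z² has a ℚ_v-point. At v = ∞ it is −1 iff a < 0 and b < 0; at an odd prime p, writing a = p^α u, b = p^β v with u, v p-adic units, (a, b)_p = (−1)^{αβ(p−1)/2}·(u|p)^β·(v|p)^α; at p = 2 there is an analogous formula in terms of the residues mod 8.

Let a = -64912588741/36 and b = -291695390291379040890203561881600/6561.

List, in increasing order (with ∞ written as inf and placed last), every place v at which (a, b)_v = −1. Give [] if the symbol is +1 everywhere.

[11, 17, 43, inf]

(a, b) ≡ (-1324746709, -676039) mod (ℚ^×)²; places V = {2, 3, 5, 7, 11, 13, 17, 19, 23, 29, 43, ∞}.
(a,b)_13: α=1, u≡1; β=3, v≡3 (mod 13); (1|13)=+1, (3|13)=+1; sign (−1)^0·+1^3·+1^1 = +1.
(a,b)_∞: sgn(-1324746709)=−, sgn(-676039)=−, so -1.
(a,b)_17: α=1, u≡11; β=3, v≡16 (mod 17); (11|17)=-1, (16|17)=+1; sign (−1)^0·-1^3·+1^1 = -1.
(a,b)_3: α=-2, u≡2; β=-8, v≡2 (mod 3); (2|3)=-1, (2|3)=-1; sign (−1)^0·-1^-8·-1^-2 = +1.
(a,b)_43: α=1, u≡3; β=2, v≡30 (mod 43); (3|43)=-1, (30|43)=-1; sign (−1)^0·-1^2·-1^1 = -1.
(a,b)_5: α=0, u≡4; β=2, v≡1 (mod 5); (4|5)=+1, (1|5)=+1; sign (−1)^0·+1^2·+1^0 = +1.
(a,b)_23: α=1, u≡19; β=3, v≡1 (mod 23); (19|23)=-1, (1|23)=+1; sign (−1)^1·-1^3·+1^1 = +1.
(a,b)_2: α=-2, β=12; u≡3, v≡1 (mod 8); ε(u)ε(v)=1·0, αω(v)=-2·0, βω(u)=12·1; sum ≡ 0  ⇒  +1.
(a,b)_19: α=1, u≡2; β=3, v≡11 (mod 19); (2|19)=-1, (11|19)=+1; sign (−1)^1·-1^3·+1^1 = +1.
(a,b)_11: α=1, u≡9; β=2, v≡6 (mod 11); (9|11)=+1, (6|11)=-1; sign (−1)^0·+1^2·-1^1 = -1.
(a,b)_29: α=1, u≡23; β=2, v≡6 (mod 29); (23|29)=+1, (6|29)=+1; sign (−1)^0·+1^2·+1^1 = +1.
(a,b)_7: α=2, u≡1; β=5, v≡4 (mod 7); (1|7)=+1, (4|7)=+1; sign (−1)^0·+1^5·+1^2 = +1.
(-1324746709, -676039 / ℚ) ramifies at {11, 17, 43, ∞}: a division algebra.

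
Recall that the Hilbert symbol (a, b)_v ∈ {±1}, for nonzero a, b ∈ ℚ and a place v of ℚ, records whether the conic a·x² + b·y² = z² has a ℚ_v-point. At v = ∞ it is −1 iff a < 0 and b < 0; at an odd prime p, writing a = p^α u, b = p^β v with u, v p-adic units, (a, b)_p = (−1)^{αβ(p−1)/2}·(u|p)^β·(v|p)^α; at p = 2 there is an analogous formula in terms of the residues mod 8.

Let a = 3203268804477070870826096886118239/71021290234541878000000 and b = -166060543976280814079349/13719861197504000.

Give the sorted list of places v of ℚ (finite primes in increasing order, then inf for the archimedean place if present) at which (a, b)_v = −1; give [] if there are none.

(a, b) ≡ (92378, -24310) mod (ℚ^×)²; places V = {2, 3, 5, 7, 11, 13, 17, 19, 37, 43, ∞}.
(a,b)_5: α=-6, u≡2; β=-3, v≡3 (mod 5); (2|5)=-1, (3|5)=-1; sign (−1)^0·-1^-3·-1^-6 = -1.
(a,b)_43: α=6, u≡23; β=4, v≡32 (mod 43); (23|43)=+1, (32|43)=-1; sign (−1)^0·+1^4·-1^6 = +1.
(a,b)_7: α=-6, u≡6; β=-6, v≡1 (mod 7); (6|7)=-1, (1|7)=+1; sign (−1)^0·-1^-6·+1^-6 = +1.
(a,b)_3: α=12, u≡2; β=10, v≡2 (mod 3); (2|3)=-1, (2|3)=-1; sign (−1)^0·-1^10·-1^12 = +1.
(a,b)_2: α=-7, β=-9; u≡5, v≡5 (mod 8); ε(u)ε(v)=0·0, αω(v)=-7·1, βω(u)=-9·1; sum ≡ 0  ⇒  +1.
(a,b)_11: α=-5, u≡4; β=-3, v≡5 (mod 11); (4|11)=+1, (5|11)=+1; sign (−1)^1·+1^-3·+1^-5 = -1.
(a,b)_37: α=-4, u≡12; β=-2, v≡26 (mod 37); (12|37)=+1, (26|37)=+1; sign (−1)^0·+1^-2·+1^-4 = +1.
(a,b)_17: α=1, u≡12; β=1, v≡1 (mod 17); (12|17)=-1, (1|17)=+1; sign (−1)^0·-1^1·+1^1 = -1.
(a,b)_13: α=7, u≡8; β=5, v≡7 (mod 13); (8|13)=-1, (7|13)=-1; sign (−1)^0·-1^5·-1^7 = +1.
(a,b)_19: α=7, u≡9; β=4, v≡2 (mod 19); (9|19)=+1, (2|19)=-1; sign (−1)^0·+1^4·-1^7 = -1.
(a,b)_∞: sgn(92378)=+, sgn(-24310)=−, so +1.
|Ram(92378, -24310)| = 4, even; anisotropic at {5, 11, 17, 19}.

[5, 11, 17, 19]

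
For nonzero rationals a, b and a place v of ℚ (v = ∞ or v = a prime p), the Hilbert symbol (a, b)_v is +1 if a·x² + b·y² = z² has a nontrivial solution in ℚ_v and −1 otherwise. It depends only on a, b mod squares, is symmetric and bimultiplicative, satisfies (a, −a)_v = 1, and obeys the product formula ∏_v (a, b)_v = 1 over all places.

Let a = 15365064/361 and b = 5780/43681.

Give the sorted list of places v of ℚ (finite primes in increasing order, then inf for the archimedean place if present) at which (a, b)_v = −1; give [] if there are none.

[2, 3, 13, 37]

(a, b) ≡ (31746, 5) mod (ℚ^×)²; places V = {2, 3, 5, 11, 13, 17, 19, 37, ∞}.
(a,b)_19: α=-2, u≡11; β=-2, v≡6 (mod 19); (11|19)=+1, (6|19)=+1; sign (−1)^0·+1^-2·+1^-2 = +1.
(a,b)_13: α=1, u≡2; β=0, v≡8 (mod 13); (2|13)=-1, (8|13)=-1; sign (−1)^0·-1^0·-1^1 = -1.
(a,b)_37: α=1, u≡10; β=0, v≡18 (mod 37); (10|37)=+1, (18|37)=-1; sign (−1)^0·+1^0·-1^1 = -1.
(a,b)_2: α=3, β=2; u≡1, v≡5 (mod 8); ε(u)ε(v)=0·0, αω(v)=3·1, βω(u)=2·0; sum ≡ 1  ⇒  -1.
(a,b)_∞: sgn(31746)=+, sgn(5)=+, so +1.
(a,b)_11: α=3, u≡3; β=-2, v≡3 (mod 11); (3|11)=+1, (3|11)=+1; sign (−1)^0·+1^-2·+1^3 = +1.
(a,b)_5: α=0, u≡4; β=1, v≡1 (mod 5); (4|5)=+1, (1|5)=+1; sign (−1)^0·+1^1·+1^0 = +1.
(a,b)_3: α=1, u≡1; β=0, v≡2 (mod 3); (1|3)=+1, (2|3)=-1; sign (−1)^0·+1^0·-1^1 = -1.
(a,b)_17: α=0, u≡14; β=2, v≡11 (mod 17); (14|17)=-1, (11|17)=-1; sign (−1)^0·-1^2·-1^0 = +1.
Ram(31746, 5) = {2, 3, 13, 37}; no ℚ_2-point on the conic.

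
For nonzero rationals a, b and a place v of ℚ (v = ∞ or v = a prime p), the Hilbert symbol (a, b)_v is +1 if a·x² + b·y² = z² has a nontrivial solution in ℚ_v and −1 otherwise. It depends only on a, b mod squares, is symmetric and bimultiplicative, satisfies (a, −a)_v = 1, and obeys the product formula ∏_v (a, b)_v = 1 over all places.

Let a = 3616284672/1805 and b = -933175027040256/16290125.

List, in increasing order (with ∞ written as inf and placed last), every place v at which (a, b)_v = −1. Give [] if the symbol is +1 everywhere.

[5, 7, 11, 13]

Mod squares: a ≡ 10010, b ≡ -1430. Check v ∈ {∞, 2, 3, 5, 7, 11, 13, 19}.
v=3: a=3^2·(≡2), b=3^4·(≡1) mod 3; (2|3)=-1, (1|3)=+1; (−1)^{2·4·1}·(-1)^4·(+1)^2 = +1.
v=∞: 10010 > 0 and -1430 < 0  ⇒  (a,b)_∞ = +1.
v=7: a=7^3·(≡2), b=7^4·(≡5) mod 7; (2|7)=+1, (5|7)=-1; (−1)^{3·4·3}·(+1)^4·(-1)^3 = -1.
v=5: a=5^-1·(≡2), b=5^-3·(≡4) mod 5; (2|5)=-1, (4|5)=+1; (−1)^{-1·-3·2}·(-1)^-3·(+1)^-1 = -1.
v=19: a=19^-2·(≡16), b=19^-4·(≡14) mod 19; (16|19)=+1, (14|19)=-1; (−1)^{-2·-4·9}·(+1)^-4·(-1)^-2 = +1.
v=2: v_2(a)=13, v_2(b)=25; units ≡ 5, 5 (mod 8); ε·ε+αω+βω = 0·0+13·1+25·1 ≡ 0  ⇒  (a,b)_2 = +1.
v=13: a=13^1·(≡12), b=13^1·(≡8) mod 13; (12|13)=+1, (8|13)=-1; (−1)^{1·1·6}·(+1)^1·(-1)^1 = -1.
v=11: a=11^1·(≡2), b=11^1·(≡7) mod 11; (2|11)=-1, (7|11)=-1; (−1)^{1·1·5}·(-1)^1·(-1)^1 = -1.
|Ram(10010, -1430)| = 4, even; anisotropic at {5, 7, 11, 13}.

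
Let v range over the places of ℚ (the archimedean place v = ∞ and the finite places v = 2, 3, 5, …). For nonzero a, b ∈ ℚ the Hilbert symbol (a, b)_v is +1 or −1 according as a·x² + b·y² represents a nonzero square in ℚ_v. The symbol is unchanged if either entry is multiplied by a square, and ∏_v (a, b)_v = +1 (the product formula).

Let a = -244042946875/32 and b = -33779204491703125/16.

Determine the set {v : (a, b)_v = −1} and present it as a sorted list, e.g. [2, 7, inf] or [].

[2, 7, 13, 19, 47, inf]

Mod squares: a ≡ -812630, b ≡ -2821. Check v ∈ {∞, 2, 5, 7, 13, 19, 31, 47}.
v=19: a=19^1·(≡14), b=19^2·(≡15) mod 19; (14|19)=-1, (15|19)=-1; (−1)^{1·2·9}·(-1)^2·(-1)^1 = -1.
v=5: a=5^5·(≡1), b=5^6·(≡1) mod 5; (1|5)=+1, (1|5)=+1; (−1)^{5·6·2}·(+1)^6·(+1)^5 = +1.
v=31: a=31^2·(≡10), b=31^3·(≡20) mod 31; (10|31)=+1, (20|31)=+1; (−1)^{2·3·15}·(+1)^3·(+1)^2 = +1.
v=2: v_2(a)=-5, v_2(b)=-4; units ≡ 5, 3 (mod 8); ε·ε+αω+βω = 0·1+-5·1+-4·1 ≡ 1  ⇒  (a,b)_2 = -1.
v=∞: -812630 < 0 and -2821 < 0  ⇒  (a,b)_∞ = -1.
v=47: a=47^1·(≡7), b=47^2·(≡11) mod 47; (7|47)=+1, (11|47)=-1; (−1)^{1·2·23}·(+1)^2·(-1)^1 = -1.
v=7: a=7^1·(≡6), b=7^1·(≡6) mod 7; (6|7)=-1, (6|7)=-1; (−1)^{1·1·3}·(-1)^1·(-1)^1 = -1.
v=13: a=13^1·(≡7), b=13^1·(≡4) mod 13; (7|13)=-1, (4|13)=+1; (−1)^{1·1·6}·(-1)^1·(+1)^1 = -1.
(-812630, -2821 / ℚ) ramifies at {2, 7, 13, 19, 47, ∞}: a division algebra.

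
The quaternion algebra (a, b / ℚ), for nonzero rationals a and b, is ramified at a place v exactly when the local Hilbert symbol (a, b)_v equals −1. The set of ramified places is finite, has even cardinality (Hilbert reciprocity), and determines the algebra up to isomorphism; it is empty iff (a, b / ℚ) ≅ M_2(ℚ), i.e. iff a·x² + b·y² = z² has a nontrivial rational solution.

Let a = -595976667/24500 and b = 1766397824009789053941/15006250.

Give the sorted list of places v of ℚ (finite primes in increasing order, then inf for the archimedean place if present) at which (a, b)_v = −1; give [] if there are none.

(a, b) ≡ (-85215, 74290) mod (ℚ^×)²; places V = {2, 3, 5, 7, 11, 13, 17, 19, 23, ∞}.
(a,b)_19: α=1, u≡15; β=3, v≡18 (mod 19); (15|19)=-1, (18|19)=-1; sign (−1)^1·-1^3·-1^1 = -1.
(a,b)_7: α=-2, u≡5; β=-4, v≡3 (mod 7); (5|7)=-1, (3|7)=-1; sign (−1)^0·-1^-4·-1^-2 = +1.
(a,b)_17: α=2, u≡11; β=5, v≡1 (mod 17); (11|17)=-1, (1|17)=+1; sign (−1)^0·-1^5·+1^2 = -1.
(a,b)_11: α=2, u≡7; β=2, v≡10 (mod 11); (7|11)=-1, (10|11)=-1; sign (−1)^0·-1^2·-1^2 = +1.
(a,b)_23: α=1, u≡14; β=3, v≡17 (mod 23); (14|23)=-1, (17|23)=-1; sign (−1)^1·-1^3·-1^1 = -1.
(a,b)_3: α=1, u≡2; β=6, v≡1 (mod 3); (2|3)=-1, (1|3)=+1; sign (−1)^0·-1^6·+1^1 = +1.
(a,b)_2: α=-2, β=-1; u≡1, v≡1 (mod 8); ε(u)ε(v)=0·0, αω(v)=-2·0, βω(u)=-1·0; sum ≡ 0  ⇒  +1.
(a,b)_∞: sgn(-85215)=−, sgn(74290)=+, so +1.
(a,b)_5: α=-3, u≡3; β=-5, v≡3 (mod 5); (3|5)=-1, (3|5)=-1; sign (−1)^0·-1^-5·-1^-3 = +1.
(a,b)_13: α=1, u≡3; β=2, v≡8 (mod 13); (3|13)=+1, (8|13)=-1; sign (−1)^0·+1^2·-1^1 = -1.
|Ram(-85215, 74290)| = 4, even; anisotropic at {13, 17, 19, 23}.

[13, 17, 19, 23]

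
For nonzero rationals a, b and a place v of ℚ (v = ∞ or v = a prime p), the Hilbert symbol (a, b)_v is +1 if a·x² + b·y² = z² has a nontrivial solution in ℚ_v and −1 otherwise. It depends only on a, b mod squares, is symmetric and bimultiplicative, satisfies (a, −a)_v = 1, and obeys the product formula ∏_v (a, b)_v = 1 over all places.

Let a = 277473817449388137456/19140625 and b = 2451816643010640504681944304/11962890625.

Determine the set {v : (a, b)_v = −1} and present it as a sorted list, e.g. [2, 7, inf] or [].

(a, b) ≡ (24679, 565471) mod (ℚ^×)²; places V = {2, 3, 5, 7, 17, 23, 29, 31, 37, ∞}.
(a,b)_17: α=2, u≡5; β=3, v≡6 (mod 17); (5|17)=-1, (6|17)=-1; sign (−1)^0·-1^3·-1^2 = -1.
(a,b)_23: α=3, u≡11; β=4, v≡4 (mod 23); (11|23)=-1, (4|23)=+1; sign (−1)^0·-1^4·+1^3 = +1.
(a,b)_∞: sgn(24679)=+, sgn(565471)=+, so +1.
(a,b)_29: α=1, u≡19; β=1, v≡17 (mod 29); (19|29)=-1, (17|29)=-1; sign (−1)^0·-1^1·-1^1 = +1.
(a,b)_37: α=1, u≡4; β=1, v≡20 (mod 37); (4|37)=+1, (20|37)=-1; sign (−1)^0·+1^1·-1^1 = -1.
(a,b)_2: α=4, β=4; u≡7, v≡7 (mod 8); ε(u)ε(v)=1·1, αω(v)=4·0, βω(u)=4·0; sum ≡ 1  ⇒  -1.
(a,b)_31: α=2, u≡11; β=3, v≡24 (mod 31); (11|31)=-1, (24|31)=-1; sign (−1)^0·-1^3·-1^2 = -1.
(a,b)_7: α=-2, u≡1; β=-2, v≡2 (mod 7); (1|7)=+1, (2|7)=+1; sign (−1)^0·+1^-2·+1^-2 = +1.
(a,b)_3: α=14, u≡1; β=20, v≡1 (mod 3); (1|3)=+1, (1|3)=+1; sign (−1)^0·+1^20·+1^14 = +1.
(a,b)_5: α=-8, u≡4; β=-12, v≡1 (mod 5); (4|5)=+1, (1|5)=+1; sign (−1)^0·+1^-12·+1^-8 = +1.
|Ram(24679, 565471)| = 4, even; anisotropic at {2, 17, 31, 37}.

[2, 17, 31, 37]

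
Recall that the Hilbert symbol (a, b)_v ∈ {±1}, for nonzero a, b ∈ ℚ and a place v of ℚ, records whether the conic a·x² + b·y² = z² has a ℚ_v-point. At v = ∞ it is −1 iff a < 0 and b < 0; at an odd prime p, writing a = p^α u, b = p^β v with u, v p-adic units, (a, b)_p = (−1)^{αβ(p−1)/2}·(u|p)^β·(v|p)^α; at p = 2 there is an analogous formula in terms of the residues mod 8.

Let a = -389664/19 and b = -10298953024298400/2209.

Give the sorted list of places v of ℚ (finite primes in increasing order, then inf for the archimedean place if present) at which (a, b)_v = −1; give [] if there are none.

[11, 17, 19, 31, 41, inf]

Mod squares: a ≡ -51414, b ≡ -2583354. Check v ∈ {∞, 2, 3, 5, 7, 11, 17, 19, 31, 41, 43, 47}.
v=3: a=3^3·(≡1), b=3^1·(≡2) mod 3; (1|3)=+1, (2|3)=-1; (−1)^{3·1·1}·(+1)^1·(-1)^3 = +1.
v=43: a=43^0·(≡25), b=43^1·(≡17) mod 43; (25|43)=+1, (17|43)=+1; (−1)^{0·1·21}·(+1)^1·(+1)^0 = +1.
v=17: a=17^0·(≡5), b=17^1·(≡13) mod 17; (5|17)=-1, (13|17)=+1; (−1)^{0·1·8}·(-1)^1·(+1)^0 = -1.
v=∞: -51414 < 0 and -2583354 < 0  ⇒  (a,b)_∞ = -1.
v=47: a=47^0·(≡18), b=47^-2·(≡32) mod 47; (18|47)=+1, (32|47)=+1; (−1)^{0·-2·23}·(+1)^-2·(+1)^0 = +1.
v=7: a=7^0·(≡1), b=7^2·(≡5) mod 7; (1|7)=+1, (5|7)=-1; (−1)^{0·2·3}·(+1)^2·(-1)^0 = +1.
v=31: a=31^0·(≡15), b=31^1·(≡2) mod 31; (15|31)=-1, (2|31)=+1; (−1)^{0·1·15}·(-1)^1·(+1)^0 = -1.
v=19: a=19^-1·(≡7), b=19^1·(≡4) mod 19; (7|19)=+1, (4|19)=+1; (−1)^{-1·1·9}·(+1)^1·(+1)^-1 = -1.
v=5: a=5^0·(≡4), b=5^2·(≡1) mod 5; (4|5)=+1, (1|5)=+1; (−1)^{0·2·2}·(+1)^2·(+1)^0 = +1.
v=41: a=41^1·(≡22), b=41^2·(≡12) mod 41; (22|41)=-1, (12|41)=-1; (−1)^{1·2·20}·(-1)^2·(-1)^1 = -1.
v=11: a=11^1·(≡5), b=11^2·(≡8) mod 11; (5|11)=+1, (8|11)=-1; (−1)^{1·2·5}·(+1)^2·(-1)^1 = -1.
v=2: v_2(a)=5, v_2(b)=5; units ≡ 5, 3 (mod 8); ε·ε+αω+βω = 0·1+5·1+5·1 ≡ 0  ⇒  (a,b)_2 = +1.
Ram(-51414, -2583354) = {11, 17, 19, 31, 41, ∞}; no ℚ_11-point on the conic.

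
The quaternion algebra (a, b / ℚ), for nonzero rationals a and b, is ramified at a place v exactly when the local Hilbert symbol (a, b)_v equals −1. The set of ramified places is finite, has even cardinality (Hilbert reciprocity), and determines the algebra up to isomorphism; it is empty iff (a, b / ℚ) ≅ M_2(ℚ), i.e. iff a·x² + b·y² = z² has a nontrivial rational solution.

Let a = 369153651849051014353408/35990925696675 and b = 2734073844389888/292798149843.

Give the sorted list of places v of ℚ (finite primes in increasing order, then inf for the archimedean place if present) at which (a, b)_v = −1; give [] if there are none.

(a, b) ≡ (6006, 546) mod (ℚ^×)²; places V = {2, 3, 5, 7, 11, 13, 17, 23, 47, ∞}.
(a,b)_11: α=9, u≡2; β=6, v≡10 (mod 11); (2|11)=-1, (10|11)=-1; sign (−1)^0·-1^6·-1^9 = -1.
(a,b)_47: α=-2, u≡42; β=-2, v≡19 (mod 47); (42|47)=+1, (19|47)=-1; sign (−1)^0·+1^-2·-1^-2 = +1.
(a,b)_2: α=9, β=11; u≡3, v≡1 (mod 8); ε(u)ε(v)=1·0, αω(v)=9·0, βω(u)=11·1; sum ≡ 1  ⇒  -1.
(a,b)_∞: sgn(6006)=+, sgn(546)=+, so +1.
(a,b)_17: α=-6, u≡14; β=-4, v≡8 (mod 17); (14|17)=-1, (8|17)=+1; sign (−1)^0·-1^-4·+1^-6 = +1.
(a,b)_3: α=-3, u≡1; β=-1, v≡2 (mod 3); (1|3)=+1, (2|3)=-1; sign (−1)^1·+1^-1·-1^-3 = +1.
(a,b)_5: α=-2, u≡4; β=0, v≡1 (mod 5); (4|5)=+1, (1|5)=+1; sign (−1)^0·+1^0·+1^-2 = +1.
(a,b)_7: α=7, u≡4; β=3, v≡1 (mod 7); (4|7)=+1, (1|7)=+1; sign (−1)^1·+1^3·+1^7 = -1.
(a,b)_13: α=5, u≡6; β=3, v≡1 (mod 13); (6|13)=-1, (1|13)=+1; sign (−1)^0·-1^3·+1^5 = -1.
(a,b)_23: α=0, u≡18; β=-2, v≡14 (mod 23); (18|23)=+1, (14|23)=-1; sign (−1)^0·+1^-2·-1^0 = +1.
|Ram(6006, 546)| = 4, even; anisotropic at {2, 7, 11, 13}.

[2, 7, 11, 13]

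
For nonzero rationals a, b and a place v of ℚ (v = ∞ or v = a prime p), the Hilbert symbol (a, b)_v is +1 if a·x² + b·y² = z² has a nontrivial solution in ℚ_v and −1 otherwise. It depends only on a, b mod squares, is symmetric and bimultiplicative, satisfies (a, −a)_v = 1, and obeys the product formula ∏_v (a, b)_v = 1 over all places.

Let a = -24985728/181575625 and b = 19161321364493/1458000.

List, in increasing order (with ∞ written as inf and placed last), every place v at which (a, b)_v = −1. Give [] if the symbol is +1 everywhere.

Mod squares: a ≡ -82, b ≡ 385. Check v ∈ {∞, 2, 3, 5, 7, 11, 23, 41}.
v=41: a=41^1·(≡21), b=41^2·(≡8) mod 41; (21|41)=+1, (8|41)=+1; (−1)^{1·2·20}·(+1)^2·(+1)^1 = +1.
v=11: a=11^-2·(≡7), b=11^1·(≡6) mod 11; (7|11)=-1, (6|11)=-1; (−1)^{-2·1·5}·(-1)^1·(-1)^-2 = -1.
v=2: v_2(a)=7, v_2(b)=-4; units ≡ 7, 1 (mod 8); ε·ε+αω+βω = 1·0+7·0+-4·0 ≡ 0  ⇒  (a,b)_2 = +1.
v=3: a=3^2·(≡2), b=3^-6·(≡1) mod 3; (2|3)=-1, (1|3)=+1; (−1)^{2·-6·1}·(-1)^-6·(+1)^2 = +1.
v=5: a=5^-4·(≡2), b=5^-3·(≡2) mod 5; (2|5)=-1, (2|5)=-1; (−1)^{-4·-3·2}·(-1)^-3·(-1)^-4 = -1.
v=23: a=23^2·(≡19), b=23^6·(≡22) mod 23; (19|23)=-1, (22|23)=-1; (−1)^{2·6·11}·(-1)^6·(-1)^2 = +1.
v=∞: -82 < 0 and 385 > 0  ⇒  (a,b)_∞ = +1.
v=7: a=7^-4·(≡4), b=7^1·(≡5) mod 7; (4|7)=+1, (5|7)=-1; (−1)^{-4·1·3}·(+1)^1·(-1)^-4 = +1.
|Ram(-82, 385)| = 2, even; anisotropic at {5, 11}.

[5, 11]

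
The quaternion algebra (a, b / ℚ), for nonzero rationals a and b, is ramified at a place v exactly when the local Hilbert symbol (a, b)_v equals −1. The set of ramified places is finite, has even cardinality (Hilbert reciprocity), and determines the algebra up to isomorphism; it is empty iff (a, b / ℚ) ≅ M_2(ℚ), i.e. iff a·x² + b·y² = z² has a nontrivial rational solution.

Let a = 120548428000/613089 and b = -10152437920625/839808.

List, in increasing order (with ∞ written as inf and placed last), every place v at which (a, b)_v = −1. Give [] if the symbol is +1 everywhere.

(a, b) ≡ (50830, -111826) mod (ℚ^×)²; places V = {2, 3, 5, 7, 11, 13, 17, 23, 29, ∞}.
(a,b)_∞: sgn(50830)=+, sgn(-111826)=−, so +1.
(a,b)_11: α=2, u≡6; β=3, v≡3 (mod 11); (6|11)=-1, (3|11)=+1; sign (−1)^0·-1^3·+1^2 = -1.
(a,b)_23: α=1, u≡2; β=1, v≡7 (mod 23); (2|23)=+1, (7|23)=-1; sign (−1)^1·+1^1·-1^1 = +1.
(a,b)_7: α=2, u≡6; β=4, v≡3 (mod 7); (6|7)=-1, (3|7)=-1; sign (−1)^0·-1^4·-1^2 = +1.
(a,b)_29: α=-2, u≡6; β=0, v≡14 (mod 29); (6|29)=+1, (14|29)=-1; sign (−1)^0·+1^0·-1^-2 = +1.
(a,b)_13: α=1, u≡1; β=1, v≡9 (mod 13); (1|13)=+1, (9|13)=+1; sign (−1)^0·+1^1·+1^1 = +1.
(a,b)_5: α=3, u≡1; β=4, v≡4 (mod 5); (1|5)=+1, (4|5)=+1; sign (−1)^0·+1^4·+1^3 = +1.
(a,b)_3: α=-6, u≡1; β=-8, v≡2 (mod 3); (1|3)=+1, (2|3)=-1; sign (−1)^0·+1^-8·-1^-6 = +1.
(a,b)_17: α=1, u≡4; β=1, v≡15 (mod 17); (4|17)=+1, (15|17)=+1; sign (−1)^0·+1^1·+1^1 = +1.
(a,b)_2: α=5, β=-7; u≡7, v≡7 (mod 8); ε(u)ε(v)=1·1, αω(v)=5·0, βω(u)=-7·0; sum ≡ 1  ⇒  -1.
|Ram(50830, -111826)| = 2, even; anisotropic at {2, 11}.

[2, 11]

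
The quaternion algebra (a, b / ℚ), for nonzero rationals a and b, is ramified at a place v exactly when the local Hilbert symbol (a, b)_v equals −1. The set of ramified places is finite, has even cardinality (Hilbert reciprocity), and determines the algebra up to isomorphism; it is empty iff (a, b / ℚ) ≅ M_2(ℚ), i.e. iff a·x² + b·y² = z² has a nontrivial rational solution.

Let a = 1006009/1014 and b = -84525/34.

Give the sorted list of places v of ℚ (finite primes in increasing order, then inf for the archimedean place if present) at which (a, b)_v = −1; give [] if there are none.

(a, b) ≡ (6, -2346) mod (ℚ^×)²; places V = {2, 3, 5, 7, 13, 17, 23, 59, ∞}.
(a,b)_3: α=-1, u≡2; β=1, v≡1 (mod 3); (2|3)=-1, (1|3)=+1; sign (−1)^1·-1^1·+1^-1 = +1.
(a,b)_∞: sgn(6)=+, sgn(-2346)=−, so +1.
(a,b)_7: α=0, u≡3; β=2, v≡3 (mod 7); (3|7)=-1, (3|7)=-1; sign (−1)^0·-1^2·-1^0 = +1.
(a,b)_2: α=-1, β=-1; u≡3, v≡3 (mod 8); ε(u)ε(v)=1·1, αω(v)=-1·1, βω(u)=-1·1; sum ≡ 1  ⇒  -1.
(a,b)_13: α=-2, u≡5; β=0, v≡5 (mod 13); (5|13)=-1, (5|13)=-1; sign (−1)^0·-1^0·-1^-2 = +1.
(a,b)_17: α=2, u≡12; β=-1, v≡8 (mod 17); (12|17)=-1, (8|17)=+1; sign (−1)^0·-1^-1·+1^2 = -1.
(a,b)_5: α=0, u≡1; β=2, v≡1 (mod 5); (1|5)=+1, (1|5)=+1; sign (−1)^0·+1^2·+1^0 = +1.
(a,b)_23: α=0, u≡6; β=1, v≡13 (mod 23); (6|23)=+1, (13|23)=+1; sign (−1)^0·+1^1·+1^0 = +1.
(a,b)_59: α=2, u≡37; β=0, v≡18 (mod 59); (37|59)=-1, (18|59)=-1; sign (−1)^0·-1^0·-1^2 = +1.
Ram(6, -2346) = {2, 17}; no ℚ_2-point on the conic.

[2, 17]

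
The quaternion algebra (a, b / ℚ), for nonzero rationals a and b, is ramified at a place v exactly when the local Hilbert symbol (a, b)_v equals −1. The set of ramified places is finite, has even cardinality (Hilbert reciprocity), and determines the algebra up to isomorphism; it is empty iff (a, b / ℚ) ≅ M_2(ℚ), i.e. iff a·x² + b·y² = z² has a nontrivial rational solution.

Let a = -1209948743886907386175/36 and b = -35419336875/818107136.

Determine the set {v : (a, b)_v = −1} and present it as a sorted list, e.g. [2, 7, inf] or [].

(a, b) ≡ (-583, -409849) mod (ℚ^×)²; places V = {2, 3, 5, 7, 11, 13, 19, 37, 53, ∞}.
(a,b)_7: α=0, u≡5; β=-4, v≡2 (mod 7); (5|7)=-1, (2|7)=+1; sign (−1)^0·-1^-4·+1^0 = +1.
(a,b)_13: α=0, u≡7; β=2, v≡2 (mod 13); (7|13)=-1, (2|13)=-1; sign (−1)^0·-1^2·-1^0 = +1.
(a,b)_19: α=4, u≡17; β=1, v≡14 (mod 19); (17|19)=+1, (14|19)=-1; sign (−1)^0·+1^1·-1^4 = +1.
(a,b)_∞: sgn(-583)=−, sgn(-409849)=−, so -1.
(a,b)_2: α=-2, β=-8; u≡1, v≡7 (mod 8); ε(u)ε(v)=0·1, αω(v)=-2·0, βω(u)=-8·0; sum ≡ 0  ⇒  +1.
(a,b)_3: α=-2, u≡2; β=2, v≡2 (mod 3); (2|3)=-1, (2|3)=-1; sign (−1)^0·-1^2·-1^-2 = +1.
(a,b)_5: α=2, u≡3; β=4, v≡1 (mod 5); (3|5)=-1, (1|5)=+1; sign (−1)^0·-1^4·+1^2 = +1.
(a,b)_53: α=3, u≡11; β=1, v≡48 (mod 53); (11|53)=+1, (48|53)=-1; sign (−1)^0·+1^1·-1^3 = -1.
(a,b)_11: α=3, u≡8; β=-3, v≡5 (mod 11); (8|11)=-1, (5|11)=+1; sign (−1)^1·-1^-3·+1^3 = +1.
(a,b)_37: α=4, u≡1; β=1, v≡14 (mod 37); (1|37)=+1, (14|37)=-1; sign (−1)^0·+1^1·-1^4 = +1.
|Ram(-583, -409849)| = 2, even; anisotropic at {53, ∞}.

[53, inf]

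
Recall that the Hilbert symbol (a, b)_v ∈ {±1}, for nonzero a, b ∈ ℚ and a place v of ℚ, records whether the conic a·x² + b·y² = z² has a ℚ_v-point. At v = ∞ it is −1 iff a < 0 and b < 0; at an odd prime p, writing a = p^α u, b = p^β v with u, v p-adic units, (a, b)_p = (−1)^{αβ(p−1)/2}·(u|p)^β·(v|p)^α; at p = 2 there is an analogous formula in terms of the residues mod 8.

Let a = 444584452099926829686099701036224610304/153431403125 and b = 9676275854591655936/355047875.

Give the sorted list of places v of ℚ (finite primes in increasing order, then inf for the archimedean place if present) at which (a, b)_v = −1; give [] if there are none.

Mod squares: a ≡ 439930, b ≡ 2590. Check v ∈ {∞, 2, 3, 5, 7, 11, 13, 29, 37, 41}.
v=37: a=37^3·(≡13), b=37^1·(≡7) mod 37; (13|37)=-1, (7|37)=+1; (−1)^{3·1·18}·(-1)^1·(+1)^3 = -1.
v=2: v_2(a)=49, v_2(b)=21; units ≡ 5, 7 (mod 8); ε·ε+αω+βω = 0·1+49·0+21·1 ≡ 1  ⇒  (a,b)_2 = -1.
v=5: a=5^-5·(≡1), b=5^-3·(≡2) mod 5; (1|5)=+1, (2|5)=-1; (−1)^{-5·-3·2}·(+1)^-3·(-1)^-5 = -1.
v=∞: 439930 > 0 and 2590 > 0  ⇒  (a,b)_∞ = +1.
v=11: a=11^-2·(≡6), b=11^2·(≡4) mod 11; (6|11)=-1, (4|11)=+1; (−1)^{-2·2·5}·(-1)^2·(+1)^-2 = +1.
v=3: a=3^8·(≡1), b=3^6·(≡1) mod 3; (1|3)=+1, (1|3)=+1; (−1)^{8·6·1}·(+1)^6·(+1)^8 = +1.
v=41: a=41^5·(≡13), b=41^2·(≡27) mod 41; (13|41)=-1, (27|41)=-1; (−1)^{5·2·20}·(-1)^2·(-1)^5 = -1.
v=7: a=7^-4·(≡4), b=7^-5·(≡3) mod 7; (4|7)=+1, (3|7)=-1; (−1)^{-4·-5·3}·(+1)^-5·(-1)^-4 = +1.
v=29: a=29^5·(≡2), b=29^2·(≡7) mod 29; (2|29)=-1, (7|29)=+1; (−1)^{5·2·14}·(-1)^2·(+1)^5 = +1.
v=13: a=13^-2·(≡1), b=13^-2·(≡12) mod 13; (1|13)=+1, (12|13)=+1; (−1)^{-2·-2·6}·(+1)^-2·(+1)^-2 = +1.
Ram(439930, 2590) = {2, 5, 37, 41}; no ℚ_2-point on the conic.

[2, 5, 37, 41]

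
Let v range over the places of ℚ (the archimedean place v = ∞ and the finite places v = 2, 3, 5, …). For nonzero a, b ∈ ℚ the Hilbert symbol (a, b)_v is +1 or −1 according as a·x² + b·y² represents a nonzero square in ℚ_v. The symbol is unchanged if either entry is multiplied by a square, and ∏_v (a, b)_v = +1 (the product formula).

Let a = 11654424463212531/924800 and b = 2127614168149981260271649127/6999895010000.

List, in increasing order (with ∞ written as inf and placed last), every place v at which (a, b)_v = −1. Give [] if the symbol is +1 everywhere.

[23, 29]

(a, b) ≡ (598, 667) mod (ℚ^×)²; places V = {2, 3, 5, 7, 11, 13, 17, 19, 23, 29, ∞}.
(a,b)_3: α=8, u≡1; β=16, v≡1 (mod 3); (1|3)=+1, (1|3)=+1; sign (−1)^0·+1^16·+1^8 = +1.
(a,b)_11: α=4, u≡4; β=6, v≡6 (mod 11); (4|11)=+1, (6|11)=-1; sign (−1)^0·+1^6·-1^4 = +1.
(a,b)_5: α=-2, u≡3; β=-4, v≡2 (mod 5); (3|5)=-1, (2|5)=-1; sign (−1)^0·-1^-4·-1^-2 = +1.
(a,b)_13: α=3, u≡2; β=4, v≡3 (mod 13); (2|13)=-1, (3|13)=+1; sign (−1)^0·-1^4·+1^3 = +1.
(a,b)_∞: sgn(598)=+, sgn(667)=+, so +1.
(a,b)_7: α=4, u≡6; β=6, v≡1 (mod 7); (6|7)=-1, (1|7)=+1; sign (−1)^0·-1^6·+1^4 = +1.
(a,b)_17: α=-2, u≡6; β=-6, v≡2 (mod 17); (6|17)=-1, (2|17)=+1; sign (−1)^0·-1^-6·+1^-2 = +1.
(a,b)_2: α=-7, β=-4; u≡3, v≡3 (mod 8); ε(u)ε(v)=1·1, αω(v)=-7·1, βω(u)=-4·1; sum ≡ 0  ⇒  +1.
(a,b)_19: α=0, u≡9; β=2, v≡3 (mod 19); (9|19)=+1, (3|19)=-1; sign (−1)^0·+1^2·-1^0 = +1.
(a,b)_29: α=0, u≡2; β=-1, v≡22 (mod 29); (2|29)=-1, (22|29)=+1; sign (−1)^0·-1^-1·+1^0 = -1.
(a,b)_23: α=1, u≡9; β=1, v≡12 (mod 23); (9|23)=+1, (12|23)=+1; sign (−1)^1·+1^1·+1^1 = -1.
Ram(598, 667) = {23, 29}; no ℚ_23-point on the conic.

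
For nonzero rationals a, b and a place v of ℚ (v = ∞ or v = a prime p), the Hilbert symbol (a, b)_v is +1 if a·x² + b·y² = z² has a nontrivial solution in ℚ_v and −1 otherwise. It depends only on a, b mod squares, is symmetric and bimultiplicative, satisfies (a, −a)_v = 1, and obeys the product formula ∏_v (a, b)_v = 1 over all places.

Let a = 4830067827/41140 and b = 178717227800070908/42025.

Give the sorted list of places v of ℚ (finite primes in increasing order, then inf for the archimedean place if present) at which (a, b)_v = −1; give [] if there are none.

[2, 5, 17, 23]

Mod squares: a ≡ 56695, b ≡ 23. Check v ∈ {∞, 2, 3, 5, 11, 13, 17, 23, 29, 41}.
v=29: a=29^1·(≡17), b=29^2·(≡13) mod 29; (17|29)=-1, (13|29)=+1; (−1)^{1·2·14}·(-1)^2·(+1)^1 = +1.
v=3: a=3^4·(≡1), b=3^0·(≡2) mod 3; (1|3)=+1, (2|3)=-1; (−1)^{4·0·1}·(+1)^0·(-1)^4 = +1.
v=13: a=13^2·(≡7), b=13^4·(≡9) mod 13; (7|13)=-1, (9|13)=+1; (−1)^{2·4·6}·(-1)^4·(+1)^2 = +1.
v=23: a=23^3·(≡13), b=23^5·(≡6) mod 23; (13|23)=+1, (6|23)=+1; (−1)^{3·5·11}·(+1)^5·(+1)^3 = -1.
v=5: a=5^-1·(≡4), b=5^-2·(≡3) mod 5; (4|5)=+1, (3|5)=-1; (−1)^{-1·-2·2}·(+1)^-2·(-1)^-1 = -1.
v=11: a=11^-2·(≡9), b=11^0·(≡5) mod 11; (9|11)=+1, (5|11)=+1; (−1)^{-2·0·5}·(+1)^0·(+1)^-2 = +1.
v=2: v_2(a)=-2, v_2(b)=2; units ≡ 7, 7 (mod 8); ε·ε+αω+βω = 1·1+-2·0+2·0 ≡ 1  ⇒  (a,b)_2 = -1.
v=∞: 56695 > 0 and 23 > 0  ⇒  (a,b)_∞ = +1.
v=41: a=41^0·(≡25), b=41^-2·(≡37) mod 41; (25|41)=+1, (37|41)=+1; (−1)^{0·-2·20}·(+1)^-2·(+1)^0 = +1.
v=17: a=17^-1·(≡11), b=17^2·(≡3) mod 17; (11|17)=-1, (3|17)=-1; (−1)^{-1·2·8}·(-1)^2·(-1)^-1 = -1.
|Ram(56695, 23)| = 4, even; anisotropic at {2, 5, 17, 23}.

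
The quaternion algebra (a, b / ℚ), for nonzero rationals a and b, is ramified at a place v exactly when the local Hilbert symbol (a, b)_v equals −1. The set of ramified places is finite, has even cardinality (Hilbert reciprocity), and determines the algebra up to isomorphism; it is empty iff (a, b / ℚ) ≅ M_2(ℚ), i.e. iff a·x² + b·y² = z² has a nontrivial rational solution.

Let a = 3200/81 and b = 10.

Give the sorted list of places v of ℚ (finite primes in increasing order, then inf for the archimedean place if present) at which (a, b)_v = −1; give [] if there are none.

[2, 5]

(a, b) ≡ (2, 10) mod (ℚ^×)²; places V = {2, 3, 5, ∞}.
(a,b)_∞: sgn(2)=+, sgn(10)=+, so +1.
(a,b)_3: α=-4, u≡2; β=0, v≡1 (mod 3); (2|3)=-1, (1|3)=+1; sign (−1)^0·-1^0·+1^-4 = +1.
(a,b)_5: α=2, u≡3; β=1, v≡2 (mod 5); (3|5)=-1, (2|5)=-1; sign (−1)^0·-1^1·-1^2 = -1.
(a,b)_2: α=7, β=1; u≡1, v≡5 (mod 8); ε(u)ε(v)=0·0, αω(v)=7·1, βω(u)=1·0; sum ≡ 1  ⇒  -1.
(2, 10 / ℚ) ramifies at {2, 5}: a division algebra.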